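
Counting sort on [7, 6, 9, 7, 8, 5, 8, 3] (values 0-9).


Input: [7, 6, 9, 7, 8, 5, 8, 3]
Counts: [0, 0, 0, 1, 0, 1, 1, 2, 2, 1]

Sorted: [3, 5, 6, 7, 7, 8, 8, 9]


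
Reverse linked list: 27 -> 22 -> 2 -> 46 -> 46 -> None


Step 1: curr=27, set curr.next=prev(None) | reversed so far: 27
Step 2: curr=22, set curr.next=prev(27) | reversed so far: 22 -> 27
Step 3: curr=2, set curr.next=prev(22) | reversed so far: 2 -> 22 -> 27
Step 4: curr=46, set curr.next=prev(2) | reversed so far: 46 -> 2 -> 22 -> 27
Step 5: curr=46, set curr.next=prev(46) | reversed so far: 46 -> 46 -> 2 -> 22 -> 27

46 -> 46 -> 2 -> 22 -> 27 -> None


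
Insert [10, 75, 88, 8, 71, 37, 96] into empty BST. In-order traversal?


Insert 10: root
Insert 75: R from 10
Insert 88: R from 10 -> R from 75
Insert 8: L from 10
Insert 71: R from 10 -> L from 75
Insert 37: R from 10 -> L from 75 -> L from 71
Insert 96: R from 10 -> R from 75 -> R from 88

In-order: [8, 10, 37, 71, 75, 88, 96]


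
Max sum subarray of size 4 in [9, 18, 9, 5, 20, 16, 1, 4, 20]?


[0:4]: 41
[1:5]: 52
[2:6]: 50
[3:7]: 42
[4:8]: 41
[5:9]: 41

Max: 52 at [1:5]


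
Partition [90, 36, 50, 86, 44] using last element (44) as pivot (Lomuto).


Pivot: 44
  36 <= 44: swap -> [36, 90, 50, 86, 44]
Place pivot at 1: [36, 44, 50, 86, 90]

Partitioned: [36, 44, 50, 86, 90]


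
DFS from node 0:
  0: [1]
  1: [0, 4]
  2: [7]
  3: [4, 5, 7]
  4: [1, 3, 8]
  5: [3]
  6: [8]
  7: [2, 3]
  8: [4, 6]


Visit 0, push [1]
Visit 1, push [4]
Visit 4, push [8, 3]
Visit 3, push [7, 5]
Visit 5, push []
Visit 7, push [2]
Visit 2, push []
Visit 8, push [6]
Visit 6, push []

DFS order: [0, 1, 4, 3, 5, 7, 2, 8, 6]


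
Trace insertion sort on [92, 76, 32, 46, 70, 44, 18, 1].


Initial: [92, 76, 32, 46, 70, 44, 18, 1]
Insert 76: [76, 92, 32, 46, 70, 44, 18, 1]
Insert 32: [32, 76, 92, 46, 70, 44, 18, 1]
Insert 46: [32, 46, 76, 92, 70, 44, 18, 1]
Insert 70: [32, 46, 70, 76, 92, 44, 18, 1]
Insert 44: [32, 44, 46, 70, 76, 92, 18, 1]
Insert 18: [18, 32, 44, 46, 70, 76, 92, 1]
Insert 1: [1, 18, 32, 44, 46, 70, 76, 92]

Sorted: [1, 18, 32, 44, 46, 70, 76, 92]


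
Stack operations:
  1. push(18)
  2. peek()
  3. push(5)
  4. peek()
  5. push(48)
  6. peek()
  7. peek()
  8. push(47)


push(18) -> [18]
peek()->18
push(5) -> [18, 5]
peek()->5
push(48) -> [18, 5, 48]
peek()->48
peek()->48
push(47) -> [18, 5, 48, 47]

Final stack: [18, 5, 48, 47]


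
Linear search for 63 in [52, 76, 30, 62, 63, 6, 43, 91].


i=0: 52!=63
i=1: 76!=63
i=2: 30!=63
i=3: 62!=63
i=4: 63==63 found!

Found at 4, 5 comps


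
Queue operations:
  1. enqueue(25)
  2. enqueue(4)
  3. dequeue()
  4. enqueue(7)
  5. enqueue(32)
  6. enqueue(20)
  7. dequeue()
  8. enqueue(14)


enqueue(25) -> [25]
enqueue(4) -> [25, 4]
dequeue()->25, [4]
enqueue(7) -> [4, 7]
enqueue(32) -> [4, 7, 32]
enqueue(20) -> [4, 7, 32, 20]
dequeue()->4, [7, 32, 20]
enqueue(14) -> [7, 32, 20, 14]

Final queue: [7, 32, 20, 14]


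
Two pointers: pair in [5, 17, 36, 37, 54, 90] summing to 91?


lo=0(5)+hi=5(90)=95
lo=0(5)+hi=4(54)=59
lo=1(17)+hi=4(54)=71
lo=2(36)+hi=4(54)=90
lo=3(37)+hi=4(54)=91

Yes: 37+54=91


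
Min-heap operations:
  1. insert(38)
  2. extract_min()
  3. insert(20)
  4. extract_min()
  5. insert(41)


insert(38) -> [38]
extract_min()->38, []
insert(20) -> [20]
extract_min()->20, []
insert(41) -> [41]

Final heap: [41]


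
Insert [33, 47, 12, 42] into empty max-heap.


Insert 33: [33]
Insert 47: [47, 33]
Insert 12: [47, 33, 12]
Insert 42: [47, 42, 12, 33]

Final heap: [47, 42, 12, 33]


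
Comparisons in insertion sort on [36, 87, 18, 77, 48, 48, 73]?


Algorithm: insertion sort
Input: [36, 87, 18, 77, 48, 48, 73]
Sorted: [18, 36, 48, 48, 73, 77, 87]

14


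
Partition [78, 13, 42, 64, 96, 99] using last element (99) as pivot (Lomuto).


Pivot: 99
  78 <= 99: advance i (no swap)
  13 <= 99: advance i (no swap)
  42 <= 99: advance i (no swap)
  64 <= 99: advance i (no swap)
  96 <= 99: advance i (no swap)
Place pivot at 5: [78, 13, 42, 64, 96, 99]

Partitioned: [78, 13, 42, 64, 96, 99]


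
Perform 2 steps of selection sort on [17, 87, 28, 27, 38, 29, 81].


Initial: [17, 87, 28, 27, 38, 29, 81]
Step 1: min=17 at 0
  Swap: [17, 87, 28, 27, 38, 29, 81]
Step 2: min=27 at 3
  Swap: [17, 27, 28, 87, 38, 29, 81]

After 2 steps: [17, 27, 28, 87, 38, 29, 81]


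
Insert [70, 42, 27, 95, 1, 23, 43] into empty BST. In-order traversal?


Insert 70: root
Insert 42: L from 70
Insert 27: L from 70 -> L from 42
Insert 95: R from 70
Insert 1: L from 70 -> L from 42 -> L from 27
Insert 23: L from 70 -> L from 42 -> L from 27 -> R from 1
Insert 43: L from 70 -> R from 42

In-order: [1, 23, 27, 42, 43, 70, 95]


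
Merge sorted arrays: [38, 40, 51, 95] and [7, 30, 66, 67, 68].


Take 7 from B
Take 30 from B
Take 38 from A
Take 40 from A
Take 51 from A
Take 66 from B
Take 67 from B
Take 68 from B

Merged: [7, 30, 38, 40, 51, 66, 67, 68, 95]


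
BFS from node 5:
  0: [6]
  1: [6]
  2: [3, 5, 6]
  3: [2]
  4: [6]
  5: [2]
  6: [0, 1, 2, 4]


Visit 5, enqueue [2]
Visit 2, enqueue [3, 6]
Visit 3, enqueue []
Visit 6, enqueue [0, 1, 4]
Visit 0, enqueue []
Visit 1, enqueue []
Visit 4, enqueue []

BFS order: [5, 2, 3, 6, 0, 1, 4]


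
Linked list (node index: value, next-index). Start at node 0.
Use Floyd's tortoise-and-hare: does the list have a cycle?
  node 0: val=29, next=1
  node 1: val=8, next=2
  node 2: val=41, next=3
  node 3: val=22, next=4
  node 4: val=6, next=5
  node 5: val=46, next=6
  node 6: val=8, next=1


Floyd's tortoise (slow, +1) and hare (fast, +2):
  init: slow=0, fast=0
  step 1: slow=1, fast=2
  step 2: slow=2, fast=4
  step 3: slow=3, fast=6
  step 4: slow=4, fast=2
  step 5: slow=5, fast=4
  step 6: slow=6, fast=6
  slow == fast at node 6: cycle detected

Cycle: yes


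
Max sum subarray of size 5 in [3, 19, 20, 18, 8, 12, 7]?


[0:5]: 68
[1:6]: 77
[2:7]: 65

Max: 77 at [1:6]


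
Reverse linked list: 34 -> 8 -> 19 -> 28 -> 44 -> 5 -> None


Step 1: curr=34, set curr.next=prev(None) | reversed so far: 34
Step 2: curr=8, set curr.next=prev(34) | reversed so far: 8 -> 34
Step 3: curr=19, set curr.next=prev(8) | reversed so far: 19 -> 8 -> 34
Step 4: curr=28, set curr.next=prev(19) | reversed so far: 28 -> 19 -> 8 -> 34
Step 5: curr=44, set curr.next=prev(28) | reversed so far: 44 -> 28 -> 19 -> 8 -> 34
Step 6: curr=5, set curr.next=prev(44) | reversed so far: 5 -> 44 -> 28 -> 19 -> 8 -> 34

5 -> 44 -> 28 -> 19 -> 8 -> 34 -> None


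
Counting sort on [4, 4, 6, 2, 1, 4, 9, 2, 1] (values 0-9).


Input: [4, 4, 6, 2, 1, 4, 9, 2, 1]
Counts: [0, 2, 2, 0, 3, 0, 1, 0, 0, 1]

Sorted: [1, 1, 2, 2, 4, 4, 4, 6, 9]


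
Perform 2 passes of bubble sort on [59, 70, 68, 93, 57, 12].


Initial: [59, 70, 68, 93, 57, 12]
Pass 1: [59, 68, 70, 57, 12, 93] (3 swaps)
Pass 2: [59, 68, 57, 12, 70, 93] (2 swaps)

After 2 passes: [59, 68, 57, 12, 70, 93]


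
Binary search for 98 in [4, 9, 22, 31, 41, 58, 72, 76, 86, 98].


Step 1: lo=0, hi=9, mid=4, val=41
Step 2: lo=5, hi=9, mid=7, val=76
Step 3: lo=8, hi=9, mid=8, val=86
Step 4: lo=9, hi=9, mid=9, val=98

Found at index 9


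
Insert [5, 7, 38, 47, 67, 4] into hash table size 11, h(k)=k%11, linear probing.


Insert 5: h=5 -> slot 5
Insert 7: h=7 -> slot 7
Insert 38: h=5, 1 probes -> slot 6
Insert 47: h=3 -> slot 3
Insert 67: h=1 -> slot 1
Insert 4: h=4 -> slot 4

Table: [None, 67, None, 47, 4, 5, 38, 7, None, None, None]


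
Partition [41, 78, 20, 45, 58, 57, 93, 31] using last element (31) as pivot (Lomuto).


Pivot: 31
  20 <= 31: swap -> [20, 78, 41, 45, 58, 57, 93, 31]
Place pivot at 1: [20, 31, 41, 45, 58, 57, 93, 78]

Partitioned: [20, 31, 41, 45, 58, 57, 93, 78]


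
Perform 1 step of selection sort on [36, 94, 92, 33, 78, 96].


Initial: [36, 94, 92, 33, 78, 96]
Step 1: min=33 at 3
  Swap: [33, 94, 92, 36, 78, 96]

After 1 step: [33, 94, 92, 36, 78, 96]


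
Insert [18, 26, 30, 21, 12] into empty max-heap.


Insert 18: [18]
Insert 26: [26, 18]
Insert 30: [30, 18, 26]
Insert 21: [30, 21, 26, 18]
Insert 12: [30, 21, 26, 18, 12]

Final heap: [30, 21, 26, 18, 12]


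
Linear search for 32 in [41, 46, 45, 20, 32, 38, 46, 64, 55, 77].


i=0: 41!=32
i=1: 46!=32
i=2: 45!=32
i=3: 20!=32
i=4: 32==32 found!

Found at 4, 5 comps


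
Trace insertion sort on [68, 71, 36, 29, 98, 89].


Initial: [68, 71, 36, 29, 98, 89]
Insert 71: [68, 71, 36, 29, 98, 89]
Insert 36: [36, 68, 71, 29, 98, 89]
Insert 29: [29, 36, 68, 71, 98, 89]
Insert 98: [29, 36, 68, 71, 98, 89]
Insert 89: [29, 36, 68, 71, 89, 98]

Sorted: [29, 36, 68, 71, 89, 98]


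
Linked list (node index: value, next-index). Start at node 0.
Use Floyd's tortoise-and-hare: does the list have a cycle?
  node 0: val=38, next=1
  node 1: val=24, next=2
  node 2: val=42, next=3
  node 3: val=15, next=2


Floyd's tortoise (slow, +1) and hare (fast, +2):
  init: slow=0, fast=0
  step 1: slow=1, fast=2
  step 2: slow=2, fast=2
  slow == fast at node 2: cycle detected

Cycle: yes


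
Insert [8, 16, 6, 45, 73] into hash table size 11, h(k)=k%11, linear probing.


Insert 8: h=8 -> slot 8
Insert 16: h=5 -> slot 5
Insert 6: h=6 -> slot 6
Insert 45: h=1 -> slot 1
Insert 73: h=7 -> slot 7

Table: [None, 45, None, None, None, 16, 6, 73, 8, None, None]


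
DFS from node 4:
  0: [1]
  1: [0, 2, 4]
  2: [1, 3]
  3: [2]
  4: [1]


Visit 4, push [1]
Visit 1, push [2, 0]
Visit 0, push []
Visit 2, push [3]
Visit 3, push []

DFS order: [4, 1, 0, 2, 3]


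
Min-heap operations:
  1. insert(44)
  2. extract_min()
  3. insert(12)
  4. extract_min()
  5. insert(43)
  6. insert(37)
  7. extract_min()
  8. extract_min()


insert(44) -> [44]
extract_min()->44, []
insert(12) -> [12]
extract_min()->12, []
insert(43) -> [43]
insert(37) -> [37, 43]
extract_min()->37, [43]
extract_min()->43, []

Final heap: []


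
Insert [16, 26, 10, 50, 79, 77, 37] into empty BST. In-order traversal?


Insert 16: root
Insert 26: R from 16
Insert 10: L from 16
Insert 50: R from 16 -> R from 26
Insert 79: R from 16 -> R from 26 -> R from 50
Insert 77: R from 16 -> R from 26 -> R from 50 -> L from 79
Insert 37: R from 16 -> R from 26 -> L from 50

In-order: [10, 16, 26, 37, 50, 77, 79]


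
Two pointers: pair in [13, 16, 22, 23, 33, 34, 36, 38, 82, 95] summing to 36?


lo=0(13)+hi=9(95)=108
lo=0(13)+hi=8(82)=95
lo=0(13)+hi=7(38)=51
lo=0(13)+hi=6(36)=49
lo=0(13)+hi=5(34)=47
lo=0(13)+hi=4(33)=46
lo=0(13)+hi=3(23)=36

Yes: 13+23=36


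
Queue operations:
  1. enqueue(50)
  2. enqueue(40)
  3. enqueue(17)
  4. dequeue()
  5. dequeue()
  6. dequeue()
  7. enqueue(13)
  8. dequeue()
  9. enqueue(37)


enqueue(50) -> [50]
enqueue(40) -> [50, 40]
enqueue(17) -> [50, 40, 17]
dequeue()->50, [40, 17]
dequeue()->40, [17]
dequeue()->17, []
enqueue(13) -> [13]
dequeue()->13, []
enqueue(37) -> [37]

Final queue: [37]


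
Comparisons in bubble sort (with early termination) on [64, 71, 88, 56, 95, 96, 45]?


Algorithm: bubble sort (with early termination)
Input: [64, 71, 88, 56, 95, 96, 45]
Sorted: [45, 56, 64, 71, 88, 95, 96]

21


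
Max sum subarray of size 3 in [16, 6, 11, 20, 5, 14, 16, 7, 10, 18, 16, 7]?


[0:3]: 33
[1:4]: 37
[2:5]: 36
[3:6]: 39
[4:7]: 35
[5:8]: 37
[6:9]: 33
[7:10]: 35
[8:11]: 44
[9:12]: 41

Max: 44 at [8:11]


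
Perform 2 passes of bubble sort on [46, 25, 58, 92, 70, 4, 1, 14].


Initial: [46, 25, 58, 92, 70, 4, 1, 14]
Pass 1: [25, 46, 58, 70, 4, 1, 14, 92] (5 swaps)
Pass 2: [25, 46, 58, 4, 1, 14, 70, 92] (3 swaps)

After 2 passes: [25, 46, 58, 4, 1, 14, 70, 92]


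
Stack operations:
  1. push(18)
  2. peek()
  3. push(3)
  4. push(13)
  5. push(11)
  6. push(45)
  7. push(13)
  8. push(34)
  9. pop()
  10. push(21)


push(18) -> [18]
peek()->18
push(3) -> [18, 3]
push(13) -> [18, 3, 13]
push(11) -> [18, 3, 13, 11]
push(45) -> [18, 3, 13, 11, 45]
push(13) -> [18, 3, 13, 11, 45, 13]
push(34) -> [18, 3, 13, 11, 45, 13, 34]
pop()->34, [18, 3, 13, 11, 45, 13]
push(21) -> [18, 3, 13, 11, 45, 13, 21]

Final stack: [18, 3, 13, 11, 45, 13, 21]


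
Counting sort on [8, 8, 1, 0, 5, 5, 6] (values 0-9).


Input: [8, 8, 1, 0, 5, 5, 6]
Counts: [1, 1, 0, 0, 0, 2, 1, 0, 2, 0]

Sorted: [0, 1, 5, 5, 6, 8, 8]


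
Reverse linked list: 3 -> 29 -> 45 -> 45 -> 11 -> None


Step 1: curr=3, set curr.next=prev(None) | reversed so far: 3
Step 2: curr=29, set curr.next=prev(3) | reversed so far: 29 -> 3
Step 3: curr=45, set curr.next=prev(29) | reversed so far: 45 -> 29 -> 3
Step 4: curr=45, set curr.next=prev(45) | reversed so far: 45 -> 45 -> 29 -> 3
Step 5: curr=11, set curr.next=prev(45) | reversed so far: 11 -> 45 -> 45 -> 29 -> 3

11 -> 45 -> 45 -> 29 -> 3 -> None


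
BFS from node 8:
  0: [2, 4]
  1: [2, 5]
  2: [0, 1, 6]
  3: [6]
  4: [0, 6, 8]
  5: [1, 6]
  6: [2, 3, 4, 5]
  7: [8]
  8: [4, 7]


Visit 8, enqueue [4, 7]
Visit 4, enqueue [0, 6]
Visit 7, enqueue []
Visit 0, enqueue [2]
Visit 6, enqueue [3, 5]
Visit 2, enqueue [1]
Visit 3, enqueue []
Visit 5, enqueue []
Visit 1, enqueue []

BFS order: [8, 4, 7, 0, 6, 2, 3, 5, 1]


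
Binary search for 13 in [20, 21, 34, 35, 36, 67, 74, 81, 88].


Step 1: lo=0, hi=8, mid=4, val=36
Step 2: lo=0, hi=3, mid=1, val=21
Step 3: lo=0, hi=0, mid=0, val=20

Not found


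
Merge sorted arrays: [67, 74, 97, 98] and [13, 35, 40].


Take 13 from B
Take 35 from B
Take 40 from B

Merged: [13, 35, 40, 67, 74, 97, 98]


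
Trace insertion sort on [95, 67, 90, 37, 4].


Initial: [95, 67, 90, 37, 4]
Insert 67: [67, 95, 90, 37, 4]
Insert 90: [67, 90, 95, 37, 4]
Insert 37: [37, 67, 90, 95, 4]
Insert 4: [4, 37, 67, 90, 95]

Sorted: [4, 37, 67, 90, 95]


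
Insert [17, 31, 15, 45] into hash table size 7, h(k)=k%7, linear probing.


Insert 17: h=3 -> slot 3
Insert 31: h=3, 1 probes -> slot 4
Insert 15: h=1 -> slot 1
Insert 45: h=3, 2 probes -> slot 5

Table: [None, 15, None, 17, 31, 45, None]


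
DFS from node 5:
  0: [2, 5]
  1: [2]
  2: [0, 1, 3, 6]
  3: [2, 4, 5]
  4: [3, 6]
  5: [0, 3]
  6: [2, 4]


Visit 5, push [3, 0]
Visit 0, push [2]
Visit 2, push [6, 3, 1]
Visit 1, push []
Visit 3, push [4]
Visit 4, push [6]
Visit 6, push []

DFS order: [5, 0, 2, 1, 3, 4, 6]


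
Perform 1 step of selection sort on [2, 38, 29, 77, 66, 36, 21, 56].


Initial: [2, 38, 29, 77, 66, 36, 21, 56]
Step 1: min=2 at 0
  Swap: [2, 38, 29, 77, 66, 36, 21, 56]

After 1 step: [2, 38, 29, 77, 66, 36, 21, 56]


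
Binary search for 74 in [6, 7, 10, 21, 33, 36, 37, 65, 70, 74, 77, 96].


Step 1: lo=0, hi=11, mid=5, val=36
Step 2: lo=6, hi=11, mid=8, val=70
Step 3: lo=9, hi=11, mid=10, val=77
Step 4: lo=9, hi=9, mid=9, val=74

Found at index 9


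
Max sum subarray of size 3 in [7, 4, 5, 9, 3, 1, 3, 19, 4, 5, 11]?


[0:3]: 16
[1:4]: 18
[2:5]: 17
[3:6]: 13
[4:7]: 7
[5:8]: 23
[6:9]: 26
[7:10]: 28
[8:11]: 20

Max: 28 at [7:10]


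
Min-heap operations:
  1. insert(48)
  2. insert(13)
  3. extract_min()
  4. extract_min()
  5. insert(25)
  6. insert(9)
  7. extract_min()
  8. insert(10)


insert(48) -> [48]
insert(13) -> [13, 48]
extract_min()->13, [48]
extract_min()->48, []
insert(25) -> [25]
insert(9) -> [9, 25]
extract_min()->9, [25]
insert(10) -> [10, 25]

Final heap: [10, 25]


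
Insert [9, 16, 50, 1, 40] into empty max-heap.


Insert 9: [9]
Insert 16: [16, 9]
Insert 50: [50, 9, 16]
Insert 1: [50, 9, 16, 1]
Insert 40: [50, 40, 16, 1, 9]

Final heap: [50, 40, 16, 1, 9]


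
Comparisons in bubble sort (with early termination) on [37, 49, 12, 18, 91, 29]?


Algorithm: bubble sort (with early termination)
Input: [37, 49, 12, 18, 91, 29]
Sorted: [12, 18, 29, 37, 49, 91]

14


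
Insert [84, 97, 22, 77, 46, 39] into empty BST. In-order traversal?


Insert 84: root
Insert 97: R from 84
Insert 22: L from 84
Insert 77: L from 84 -> R from 22
Insert 46: L from 84 -> R from 22 -> L from 77
Insert 39: L from 84 -> R from 22 -> L from 77 -> L from 46

In-order: [22, 39, 46, 77, 84, 97]


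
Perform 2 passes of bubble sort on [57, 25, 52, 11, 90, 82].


Initial: [57, 25, 52, 11, 90, 82]
Pass 1: [25, 52, 11, 57, 82, 90] (4 swaps)
Pass 2: [25, 11, 52, 57, 82, 90] (1 swaps)

After 2 passes: [25, 11, 52, 57, 82, 90]


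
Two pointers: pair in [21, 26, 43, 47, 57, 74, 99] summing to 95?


lo=0(21)+hi=6(99)=120
lo=0(21)+hi=5(74)=95

Yes: 21+74=95


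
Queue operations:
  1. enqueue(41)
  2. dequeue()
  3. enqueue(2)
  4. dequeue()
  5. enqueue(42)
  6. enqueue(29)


enqueue(41) -> [41]
dequeue()->41, []
enqueue(2) -> [2]
dequeue()->2, []
enqueue(42) -> [42]
enqueue(29) -> [42, 29]

Final queue: [42, 29]


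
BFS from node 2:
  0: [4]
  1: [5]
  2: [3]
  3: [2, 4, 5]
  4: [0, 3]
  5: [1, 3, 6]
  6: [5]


Visit 2, enqueue [3]
Visit 3, enqueue [4, 5]
Visit 4, enqueue [0]
Visit 5, enqueue [1, 6]
Visit 0, enqueue []
Visit 1, enqueue []
Visit 6, enqueue []

BFS order: [2, 3, 4, 5, 0, 1, 6]


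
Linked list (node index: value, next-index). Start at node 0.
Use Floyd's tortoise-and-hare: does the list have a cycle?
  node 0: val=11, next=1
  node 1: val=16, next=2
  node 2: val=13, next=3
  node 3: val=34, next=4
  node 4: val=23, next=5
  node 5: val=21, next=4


Floyd's tortoise (slow, +1) and hare (fast, +2):
  init: slow=0, fast=0
  step 1: slow=1, fast=2
  step 2: slow=2, fast=4
  step 3: slow=3, fast=4
  step 4: slow=4, fast=4
  slow == fast at node 4: cycle detected

Cycle: yes


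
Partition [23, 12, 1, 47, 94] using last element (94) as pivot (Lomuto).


Pivot: 94
  23 <= 94: advance i (no swap)
  12 <= 94: advance i (no swap)
  1 <= 94: advance i (no swap)
  47 <= 94: advance i (no swap)
Place pivot at 4: [23, 12, 1, 47, 94]

Partitioned: [23, 12, 1, 47, 94]


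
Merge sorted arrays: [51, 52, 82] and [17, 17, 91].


Take 17 from B
Take 17 from B
Take 51 from A
Take 52 from A
Take 82 from A

Merged: [17, 17, 51, 52, 82, 91]


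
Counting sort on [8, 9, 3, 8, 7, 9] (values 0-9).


Input: [8, 9, 3, 8, 7, 9]
Counts: [0, 0, 0, 1, 0, 0, 0, 1, 2, 2]

Sorted: [3, 7, 8, 8, 9, 9]


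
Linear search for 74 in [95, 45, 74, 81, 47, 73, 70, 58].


i=0: 95!=74
i=1: 45!=74
i=2: 74==74 found!

Found at 2, 3 comps


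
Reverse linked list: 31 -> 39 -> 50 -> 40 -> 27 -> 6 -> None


Step 1: curr=31, set curr.next=prev(None) | reversed so far: 31
Step 2: curr=39, set curr.next=prev(31) | reversed so far: 39 -> 31
Step 3: curr=50, set curr.next=prev(39) | reversed so far: 50 -> 39 -> 31
Step 4: curr=40, set curr.next=prev(50) | reversed so far: 40 -> 50 -> 39 -> 31
Step 5: curr=27, set curr.next=prev(40) | reversed so far: 27 -> 40 -> 50 -> 39 -> 31
Step 6: curr=6, set curr.next=prev(27) | reversed so far: 6 -> 27 -> 40 -> 50 -> 39 -> 31

6 -> 27 -> 40 -> 50 -> 39 -> 31 -> None


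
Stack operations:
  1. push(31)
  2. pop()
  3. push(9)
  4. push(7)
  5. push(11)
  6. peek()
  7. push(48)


push(31) -> [31]
pop()->31, []
push(9) -> [9]
push(7) -> [9, 7]
push(11) -> [9, 7, 11]
peek()->11
push(48) -> [9, 7, 11, 48]

Final stack: [9, 7, 11, 48]


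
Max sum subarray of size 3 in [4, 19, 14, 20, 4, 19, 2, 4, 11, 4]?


[0:3]: 37
[1:4]: 53
[2:5]: 38
[3:6]: 43
[4:7]: 25
[5:8]: 25
[6:9]: 17
[7:10]: 19

Max: 53 at [1:4]


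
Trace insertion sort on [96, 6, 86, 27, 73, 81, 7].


Initial: [96, 6, 86, 27, 73, 81, 7]
Insert 6: [6, 96, 86, 27, 73, 81, 7]
Insert 86: [6, 86, 96, 27, 73, 81, 7]
Insert 27: [6, 27, 86, 96, 73, 81, 7]
Insert 73: [6, 27, 73, 86, 96, 81, 7]
Insert 81: [6, 27, 73, 81, 86, 96, 7]
Insert 7: [6, 7, 27, 73, 81, 86, 96]

Sorted: [6, 7, 27, 73, 81, 86, 96]


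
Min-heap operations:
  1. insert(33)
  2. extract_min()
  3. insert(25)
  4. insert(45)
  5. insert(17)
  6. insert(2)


insert(33) -> [33]
extract_min()->33, []
insert(25) -> [25]
insert(45) -> [25, 45]
insert(17) -> [17, 45, 25]
insert(2) -> [2, 17, 25, 45]

Final heap: [2, 17, 25, 45]


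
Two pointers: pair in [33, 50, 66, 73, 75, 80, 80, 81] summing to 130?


lo=0(33)+hi=7(81)=114
lo=1(50)+hi=7(81)=131
lo=1(50)+hi=6(80)=130

Yes: 50+80=130


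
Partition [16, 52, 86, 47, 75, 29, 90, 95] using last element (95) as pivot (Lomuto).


Pivot: 95
  16 <= 95: advance i (no swap)
  52 <= 95: advance i (no swap)
  86 <= 95: advance i (no swap)
  47 <= 95: advance i (no swap)
  75 <= 95: advance i (no swap)
  29 <= 95: advance i (no swap)
  90 <= 95: advance i (no swap)
Place pivot at 7: [16, 52, 86, 47, 75, 29, 90, 95]

Partitioned: [16, 52, 86, 47, 75, 29, 90, 95]


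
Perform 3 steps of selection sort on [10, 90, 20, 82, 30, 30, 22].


Initial: [10, 90, 20, 82, 30, 30, 22]
Step 1: min=10 at 0
  Swap: [10, 90, 20, 82, 30, 30, 22]
Step 2: min=20 at 2
  Swap: [10, 20, 90, 82, 30, 30, 22]
Step 3: min=22 at 6
  Swap: [10, 20, 22, 82, 30, 30, 90]

After 3 steps: [10, 20, 22, 82, 30, 30, 90]


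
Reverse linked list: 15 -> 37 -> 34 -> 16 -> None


Step 1: curr=15, set curr.next=prev(None) | reversed so far: 15
Step 2: curr=37, set curr.next=prev(15) | reversed so far: 37 -> 15
Step 3: curr=34, set curr.next=prev(37) | reversed so far: 34 -> 37 -> 15
Step 4: curr=16, set curr.next=prev(34) | reversed so far: 16 -> 34 -> 37 -> 15

16 -> 34 -> 37 -> 15 -> None


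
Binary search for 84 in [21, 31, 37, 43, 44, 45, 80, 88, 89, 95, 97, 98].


Step 1: lo=0, hi=11, mid=5, val=45
Step 2: lo=6, hi=11, mid=8, val=89
Step 3: lo=6, hi=7, mid=6, val=80
Step 4: lo=7, hi=7, mid=7, val=88

Not found


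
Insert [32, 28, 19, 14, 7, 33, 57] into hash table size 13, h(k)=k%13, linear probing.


Insert 32: h=6 -> slot 6
Insert 28: h=2 -> slot 2
Insert 19: h=6, 1 probes -> slot 7
Insert 14: h=1 -> slot 1
Insert 7: h=7, 1 probes -> slot 8
Insert 33: h=7, 2 probes -> slot 9
Insert 57: h=5 -> slot 5

Table: [None, 14, 28, None, None, 57, 32, 19, 7, 33, None, None, None]


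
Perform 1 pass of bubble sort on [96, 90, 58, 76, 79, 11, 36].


Initial: [96, 90, 58, 76, 79, 11, 36]
Pass 1: [90, 58, 76, 79, 11, 36, 96] (6 swaps)

After 1 pass: [90, 58, 76, 79, 11, 36, 96]


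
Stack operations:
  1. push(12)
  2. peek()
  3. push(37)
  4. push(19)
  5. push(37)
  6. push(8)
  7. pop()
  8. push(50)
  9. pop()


push(12) -> [12]
peek()->12
push(37) -> [12, 37]
push(19) -> [12, 37, 19]
push(37) -> [12, 37, 19, 37]
push(8) -> [12, 37, 19, 37, 8]
pop()->8, [12, 37, 19, 37]
push(50) -> [12, 37, 19, 37, 50]
pop()->50, [12, 37, 19, 37]

Final stack: [12, 37, 19, 37]


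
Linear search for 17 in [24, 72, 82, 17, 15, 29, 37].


i=0: 24!=17
i=1: 72!=17
i=2: 82!=17
i=3: 17==17 found!

Found at 3, 4 comps


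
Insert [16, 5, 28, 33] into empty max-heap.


Insert 16: [16]
Insert 5: [16, 5]
Insert 28: [28, 5, 16]
Insert 33: [33, 28, 16, 5]

Final heap: [33, 28, 16, 5]


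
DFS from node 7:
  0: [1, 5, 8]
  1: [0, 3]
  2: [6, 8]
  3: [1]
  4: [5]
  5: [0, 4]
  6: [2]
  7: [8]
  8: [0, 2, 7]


Visit 7, push [8]
Visit 8, push [2, 0]
Visit 0, push [5, 1]
Visit 1, push [3]
Visit 3, push []
Visit 5, push [4]
Visit 4, push []
Visit 2, push [6]
Visit 6, push []

DFS order: [7, 8, 0, 1, 3, 5, 4, 2, 6]


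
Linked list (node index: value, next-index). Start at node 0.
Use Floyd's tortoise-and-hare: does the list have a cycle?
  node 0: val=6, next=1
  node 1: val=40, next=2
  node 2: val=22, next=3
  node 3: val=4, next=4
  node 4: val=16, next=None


Floyd's tortoise (slow, +1) and hare (fast, +2):
  init: slow=0, fast=0
  step 1: slow=1, fast=2
  step 2: slow=2, fast=4
  step 3: fast -> None, no cycle

Cycle: no


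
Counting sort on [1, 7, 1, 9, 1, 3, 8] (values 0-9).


Input: [1, 7, 1, 9, 1, 3, 8]
Counts: [0, 3, 0, 1, 0, 0, 0, 1, 1, 1]

Sorted: [1, 1, 1, 3, 7, 8, 9]


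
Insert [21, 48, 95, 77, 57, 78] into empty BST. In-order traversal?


Insert 21: root
Insert 48: R from 21
Insert 95: R from 21 -> R from 48
Insert 77: R from 21 -> R from 48 -> L from 95
Insert 57: R from 21 -> R from 48 -> L from 95 -> L from 77
Insert 78: R from 21 -> R from 48 -> L from 95 -> R from 77

In-order: [21, 48, 57, 77, 78, 95]


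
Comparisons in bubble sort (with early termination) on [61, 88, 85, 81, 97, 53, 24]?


Algorithm: bubble sort (with early termination)
Input: [61, 88, 85, 81, 97, 53, 24]
Sorted: [24, 53, 61, 81, 85, 88, 97]

21


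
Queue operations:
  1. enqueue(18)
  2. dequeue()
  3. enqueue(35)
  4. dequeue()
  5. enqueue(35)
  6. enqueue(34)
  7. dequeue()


enqueue(18) -> [18]
dequeue()->18, []
enqueue(35) -> [35]
dequeue()->35, []
enqueue(35) -> [35]
enqueue(34) -> [35, 34]
dequeue()->35, [34]

Final queue: [34]


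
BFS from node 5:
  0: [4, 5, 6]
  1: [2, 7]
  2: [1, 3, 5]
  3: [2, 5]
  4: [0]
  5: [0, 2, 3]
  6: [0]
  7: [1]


Visit 5, enqueue [0, 2, 3]
Visit 0, enqueue [4, 6]
Visit 2, enqueue [1]
Visit 3, enqueue []
Visit 4, enqueue []
Visit 6, enqueue []
Visit 1, enqueue [7]
Visit 7, enqueue []

BFS order: [5, 0, 2, 3, 4, 6, 1, 7]


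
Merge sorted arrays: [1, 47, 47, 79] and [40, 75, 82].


Take 1 from A
Take 40 from B
Take 47 from A
Take 47 from A
Take 75 from B
Take 79 from A

Merged: [1, 40, 47, 47, 75, 79, 82]


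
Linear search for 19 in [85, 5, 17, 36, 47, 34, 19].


i=0: 85!=19
i=1: 5!=19
i=2: 17!=19
i=3: 36!=19
i=4: 47!=19
i=5: 34!=19
i=6: 19==19 found!

Found at 6, 7 comps


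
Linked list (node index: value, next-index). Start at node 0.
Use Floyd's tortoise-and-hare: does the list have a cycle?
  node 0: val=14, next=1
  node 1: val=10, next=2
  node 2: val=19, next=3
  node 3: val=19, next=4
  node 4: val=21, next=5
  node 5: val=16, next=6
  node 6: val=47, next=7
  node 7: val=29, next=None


Floyd's tortoise (slow, +1) and hare (fast, +2):
  init: slow=0, fast=0
  step 1: slow=1, fast=2
  step 2: slow=2, fast=4
  step 3: slow=3, fast=6
  step 4: fast 6->7->None, no cycle

Cycle: no


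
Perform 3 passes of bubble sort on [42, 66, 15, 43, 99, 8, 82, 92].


Initial: [42, 66, 15, 43, 99, 8, 82, 92]
Pass 1: [42, 15, 43, 66, 8, 82, 92, 99] (5 swaps)
Pass 2: [15, 42, 43, 8, 66, 82, 92, 99] (2 swaps)
Pass 3: [15, 42, 8, 43, 66, 82, 92, 99] (1 swaps)

After 3 passes: [15, 42, 8, 43, 66, 82, 92, 99]


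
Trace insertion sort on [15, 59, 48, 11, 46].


Initial: [15, 59, 48, 11, 46]
Insert 59: [15, 59, 48, 11, 46]
Insert 48: [15, 48, 59, 11, 46]
Insert 11: [11, 15, 48, 59, 46]
Insert 46: [11, 15, 46, 48, 59]

Sorted: [11, 15, 46, 48, 59]


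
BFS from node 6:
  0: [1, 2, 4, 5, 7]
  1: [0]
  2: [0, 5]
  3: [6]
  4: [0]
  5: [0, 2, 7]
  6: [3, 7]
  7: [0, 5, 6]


Visit 6, enqueue [3, 7]
Visit 3, enqueue []
Visit 7, enqueue [0, 5]
Visit 0, enqueue [1, 2, 4]
Visit 5, enqueue []
Visit 1, enqueue []
Visit 2, enqueue []
Visit 4, enqueue []

BFS order: [6, 3, 7, 0, 5, 1, 2, 4]


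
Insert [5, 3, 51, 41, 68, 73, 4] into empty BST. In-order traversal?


Insert 5: root
Insert 3: L from 5
Insert 51: R from 5
Insert 41: R from 5 -> L from 51
Insert 68: R from 5 -> R from 51
Insert 73: R from 5 -> R from 51 -> R from 68
Insert 4: L from 5 -> R from 3

In-order: [3, 4, 5, 41, 51, 68, 73]


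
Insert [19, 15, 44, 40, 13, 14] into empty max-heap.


Insert 19: [19]
Insert 15: [19, 15]
Insert 44: [44, 15, 19]
Insert 40: [44, 40, 19, 15]
Insert 13: [44, 40, 19, 15, 13]
Insert 14: [44, 40, 19, 15, 13, 14]

Final heap: [44, 40, 19, 15, 13, 14]


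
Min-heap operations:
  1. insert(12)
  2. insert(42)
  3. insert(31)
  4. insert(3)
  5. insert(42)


insert(12) -> [12]
insert(42) -> [12, 42]
insert(31) -> [12, 42, 31]
insert(3) -> [3, 12, 31, 42]
insert(42) -> [3, 12, 31, 42, 42]

Final heap: [3, 12, 31, 42, 42]


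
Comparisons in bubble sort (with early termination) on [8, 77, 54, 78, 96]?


Algorithm: bubble sort (with early termination)
Input: [8, 77, 54, 78, 96]
Sorted: [8, 54, 77, 78, 96]

7


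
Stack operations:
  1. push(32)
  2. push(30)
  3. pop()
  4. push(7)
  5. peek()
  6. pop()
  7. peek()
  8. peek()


push(32) -> [32]
push(30) -> [32, 30]
pop()->30, [32]
push(7) -> [32, 7]
peek()->7
pop()->7, [32]
peek()->32
peek()->32

Final stack: [32]


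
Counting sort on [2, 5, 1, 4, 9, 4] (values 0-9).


Input: [2, 5, 1, 4, 9, 4]
Counts: [0, 1, 1, 0, 2, 1, 0, 0, 0, 1]

Sorted: [1, 2, 4, 4, 5, 9]


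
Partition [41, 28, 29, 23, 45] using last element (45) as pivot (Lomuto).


Pivot: 45
  41 <= 45: advance i (no swap)
  28 <= 45: advance i (no swap)
  29 <= 45: advance i (no swap)
  23 <= 45: advance i (no swap)
Place pivot at 4: [41, 28, 29, 23, 45]

Partitioned: [41, 28, 29, 23, 45]


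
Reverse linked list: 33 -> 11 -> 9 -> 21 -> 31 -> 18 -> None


Step 1: curr=33, set curr.next=prev(None) | reversed so far: 33
Step 2: curr=11, set curr.next=prev(33) | reversed so far: 11 -> 33
Step 3: curr=9, set curr.next=prev(11) | reversed so far: 9 -> 11 -> 33
Step 4: curr=21, set curr.next=prev(9) | reversed so far: 21 -> 9 -> 11 -> 33
Step 5: curr=31, set curr.next=prev(21) | reversed so far: 31 -> 21 -> 9 -> 11 -> 33
Step 6: curr=18, set curr.next=prev(31) | reversed so far: 18 -> 31 -> 21 -> 9 -> 11 -> 33

18 -> 31 -> 21 -> 9 -> 11 -> 33 -> None


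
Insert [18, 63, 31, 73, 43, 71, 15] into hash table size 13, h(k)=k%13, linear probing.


Insert 18: h=5 -> slot 5
Insert 63: h=11 -> slot 11
Insert 31: h=5, 1 probes -> slot 6
Insert 73: h=8 -> slot 8
Insert 43: h=4 -> slot 4
Insert 71: h=6, 1 probes -> slot 7
Insert 15: h=2 -> slot 2

Table: [None, None, 15, None, 43, 18, 31, 71, 73, None, None, 63, None]


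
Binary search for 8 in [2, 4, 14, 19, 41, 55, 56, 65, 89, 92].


Step 1: lo=0, hi=9, mid=4, val=41
Step 2: lo=0, hi=3, mid=1, val=4
Step 3: lo=2, hi=3, mid=2, val=14

Not found


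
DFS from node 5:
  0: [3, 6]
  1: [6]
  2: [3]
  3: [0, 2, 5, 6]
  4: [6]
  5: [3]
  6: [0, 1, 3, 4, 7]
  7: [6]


Visit 5, push [3]
Visit 3, push [6, 2, 0]
Visit 0, push [6]
Visit 6, push [7, 4, 1]
Visit 1, push []
Visit 4, push []
Visit 7, push []
Visit 2, push []

DFS order: [5, 3, 0, 6, 1, 4, 7, 2]


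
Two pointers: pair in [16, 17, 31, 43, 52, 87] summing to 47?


lo=0(16)+hi=5(87)=103
lo=0(16)+hi=4(52)=68
lo=0(16)+hi=3(43)=59
lo=0(16)+hi=2(31)=47

Yes: 16+31=47


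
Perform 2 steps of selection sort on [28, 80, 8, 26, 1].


Initial: [28, 80, 8, 26, 1]
Step 1: min=1 at 4
  Swap: [1, 80, 8, 26, 28]
Step 2: min=8 at 2
  Swap: [1, 8, 80, 26, 28]

After 2 steps: [1, 8, 80, 26, 28]


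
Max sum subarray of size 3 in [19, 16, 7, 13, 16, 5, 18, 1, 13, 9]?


[0:3]: 42
[1:4]: 36
[2:5]: 36
[3:6]: 34
[4:7]: 39
[5:8]: 24
[6:9]: 32
[7:10]: 23

Max: 42 at [0:3]


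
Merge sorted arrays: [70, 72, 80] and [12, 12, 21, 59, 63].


Take 12 from B
Take 12 from B
Take 21 from B
Take 59 from B
Take 63 from B

Merged: [12, 12, 21, 59, 63, 70, 72, 80]


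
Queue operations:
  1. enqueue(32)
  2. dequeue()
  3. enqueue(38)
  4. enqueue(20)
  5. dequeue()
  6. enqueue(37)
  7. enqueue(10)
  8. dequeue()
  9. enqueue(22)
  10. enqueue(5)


enqueue(32) -> [32]
dequeue()->32, []
enqueue(38) -> [38]
enqueue(20) -> [38, 20]
dequeue()->38, [20]
enqueue(37) -> [20, 37]
enqueue(10) -> [20, 37, 10]
dequeue()->20, [37, 10]
enqueue(22) -> [37, 10, 22]
enqueue(5) -> [37, 10, 22, 5]

Final queue: [37, 10, 22, 5]


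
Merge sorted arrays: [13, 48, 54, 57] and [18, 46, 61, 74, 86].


Take 13 from A
Take 18 from B
Take 46 from B
Take 48 from A
Take 54 from A
Take 57 from A

Merged: [13, 18, 46, 48, 54, 57, 61, 74, 86]


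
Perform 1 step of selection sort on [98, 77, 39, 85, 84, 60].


Initial: [98, 77, 39, 85, 84, 60]
Step 1: min=39 at 2
  Swap: [39, 77, 98, 85, 84, 60]

After 1 step: [39, 77, 98, 85, 84, 60]


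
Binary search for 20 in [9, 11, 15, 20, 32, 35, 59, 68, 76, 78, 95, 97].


Step 1: lo=0, hi=11, mid=5, val=35
Step 2: lo=0, hi=4, mid=2, val=15
Step 3: lo=3, hi=4, mid=3, val=20

Found at index 3


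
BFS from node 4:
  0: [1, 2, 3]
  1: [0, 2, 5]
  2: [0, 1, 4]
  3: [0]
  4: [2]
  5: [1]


Visit 4, enqueue [2]
Visit 2, enqueue [0, 1]
Visit 0, enqueue [3]
Visit 1, enqueue [5]
Visit 3, enqueue []
Visit 5, enqueue []

BFS order: [4, 2, 0, 1, 3, 5]


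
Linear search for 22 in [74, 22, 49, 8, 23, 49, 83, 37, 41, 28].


i=0: 74!=22
i=1: 22==22 found!

Found at 1, 2 comps


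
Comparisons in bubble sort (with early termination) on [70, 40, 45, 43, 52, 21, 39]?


Algorithm: bubble sort (with early termination)
Input: [70, 40, 45, 43, 52, 21, 39]
Sorted: [21, 39, 40, 43, 45, 52, 70]

21


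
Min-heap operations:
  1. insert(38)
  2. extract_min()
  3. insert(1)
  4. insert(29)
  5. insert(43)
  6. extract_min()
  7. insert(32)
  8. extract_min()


insert(38) -> [38]
extract_min()->38, []
insert(1) -> [1]
insert(29) -> [1, 29]
insert(43) -> [1, 29, 43]
extract_min()->1, [29, 43]
insert(32) -> [29, 43, 32]
extract_min()->29, [32, 43]

Final heap: [32, 43]


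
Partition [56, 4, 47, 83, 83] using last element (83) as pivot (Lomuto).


Pivot: 83
  56 <= 83: advance i (no swap)
  4 <= 83: advance i (no swap)
  47 <= 83: advance i (no swap)
  83 <= 83: advance i (no swap)
Place pivot at 4: [56, 4, 47, 83, 83]

Partitioned: [56, 4, 47, 83, 83]


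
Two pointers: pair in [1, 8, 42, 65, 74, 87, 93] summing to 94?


lo=0(1)+hi=6(93)=94

Yes: 1+93=94


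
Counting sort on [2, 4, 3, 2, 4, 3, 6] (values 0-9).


Input: [2, 4, 3, 2, 4, 3, 6]
Counts: [0, 0, 2, 2, 2, 0, 1, 0, 0, 0]

Sorted: [2, 2, 3, 3, 4, 4, 6]


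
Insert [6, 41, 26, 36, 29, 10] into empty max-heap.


Insert 6: [6]
Insert 41: [41, 6]
Insert 26: [41, 6, 26]
Insert 36: [41, 36, 26, 6]
Insert 29: [41, 36, 26, 6, 29]
Insert 10: [41, 36, 26, 6, 29, 10]

Final heap: [41, 36, 26, 6, 29, 10]


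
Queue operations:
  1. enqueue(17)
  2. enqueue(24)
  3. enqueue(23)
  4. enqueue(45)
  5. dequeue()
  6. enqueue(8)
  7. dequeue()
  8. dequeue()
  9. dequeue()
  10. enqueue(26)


enqueue(17) -> [17]
enqueue(24) -> [17, 24]
enqueue(23) -> [17, 24, 23]
enqueue(45) -> [17, 24, 23, 45]
dequeue()->17, [24, 23, 45]
enqueue(8) -> [24, 23, 45, 8]
dequeue()->24, [23, 45, 8]
dequeue()->23, [45, 8]
dequeue()->45, [8]
enqueue(26) -> [8, 26]

Final queue: [8, 26]


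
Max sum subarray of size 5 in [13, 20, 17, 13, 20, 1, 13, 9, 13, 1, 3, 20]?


[0:5]: 83
[1:6]: 71
[2:7]: 64
[3:8]: 56
[4:9]: 56
[5:10]: 37
[6:11]: 39
[7:12]: 46

Max: 83 at [0:5]


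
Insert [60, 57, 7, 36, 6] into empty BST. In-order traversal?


Insert 60: root
Insert 57: L from 60
Insert 7: L from 60 -> L from 57
Insert 36: L from 60 -> L from 57 -> R from 7
Insert 6: L from 60 -> L from 57 -> L from 7

In-order: [6, 7, 36, 57, 60]


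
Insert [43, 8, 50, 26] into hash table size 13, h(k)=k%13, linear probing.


Insert 43: h=4 -> slot 4
Insert 8: h=8 -> slot 8
Insert 50: h=11 -> slot 11
Insert 26: h=0 -> slot 0

Table: [26, None, None, None, 43, None, None, None, 8, None, None, 50, None]


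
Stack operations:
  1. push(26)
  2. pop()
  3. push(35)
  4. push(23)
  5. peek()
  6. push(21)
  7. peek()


push(26) -> [26]
pop()->26, []
push(35) -> [35]
push(23) -> [35, 23]
peek()->23
push(21) -> [35, 23, 21]
peek()->21

Final stack: [35, 23, 21]


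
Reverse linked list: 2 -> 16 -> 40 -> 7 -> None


Step 1: curr=2, set curr.next=prev(None) | reversed so far: 2
Step 2: curr=16, set curr.next=prev(2) | reversed so far: 16 -> 2
Step 3: curr=40, set curr.next=prev(16) | reversed so far: 40 -> 16 -> 2
Step 4: curr=7, set curr.next=prev(40) | reversed so far: 7 -> 40 -> 16 -> 2

7 -> 40 -> 16 -> 2 -> None


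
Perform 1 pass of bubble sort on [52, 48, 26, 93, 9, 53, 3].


Initial: [52, 48, 26, 93, 9, 53, 3]
Pass 1: [48, 26, 52, 9, 53, 3, 93] (5 swaps)

After 1 pass: [48, 26, 52, 9, 53, 3, 93]


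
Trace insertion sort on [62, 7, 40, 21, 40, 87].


Initial: [62, 7, 40, 21, 40, 87]
Insert 7: [7, 62, 40, 21, 40, 87]
Insert 40: [7, 40, 62, 21, 40, 87]
Insert 21: [7, 21, 40, 62, 40, 87]
Insert 40: [7, 21, 40, 40, 62, 87]
Insert 87: [7, 21, 40, 40, 62, 87]

Sorted: [7, 21, 40, 40, 62, 87]


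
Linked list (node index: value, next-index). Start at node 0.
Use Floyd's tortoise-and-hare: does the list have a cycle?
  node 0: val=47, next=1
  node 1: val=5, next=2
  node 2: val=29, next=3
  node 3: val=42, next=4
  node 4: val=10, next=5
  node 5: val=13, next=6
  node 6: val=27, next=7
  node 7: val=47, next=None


Floyd's tortoise (slow, +1) and hare (fast, +2):
  init: slow=0, fast=0
  step 1: slow=1, fast=2
  step 2: slow=2, fast=4
  step 3: slow=3, fast=6
  step 4: fast 6->7->None, no cycle

Cycle: no


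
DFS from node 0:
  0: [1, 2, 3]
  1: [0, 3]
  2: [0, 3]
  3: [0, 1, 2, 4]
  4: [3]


Visit 0, push [3, 2, 1]
Visit 1, push [3]
Visit 3, push [4, 2]
Visit 2, push []
Visit 4, push []

DFS order: [0, 1, 3, 2, 4]


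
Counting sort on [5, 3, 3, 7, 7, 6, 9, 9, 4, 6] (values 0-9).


Input: [5, 3, 3, 7, 7, 6, 9, 9, 4, 6]
Counts: [0, 0, 0, 2, 1, 1, 2, 2, 0, 2]

Sorted: [3, 3, 4, 5, 6, 6, 7, 7, 9, 9]


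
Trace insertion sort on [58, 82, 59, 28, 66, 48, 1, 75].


Initial: [58, 82, 59, 28, 66, 48, 1, 75]
Insert 82: [58, 82, 59, 28, 66, 48, 1, 75]
Insert 59: [58, 59, 82, 28, 66, 48, 1, 75]
Insert 28: [28, 58, 59, 82, 66, 48, 1, 75]
Insert 66: [28, 58, 59, 66, 82, 48, 1, 75]
Insert 48: [28, 48, 58, 59, 66, 82, 1, 75]
Insert 1: [1, 28, 48, 58, 59, 66, 82, 75]
Insert 75: [1, 28, 48, 58, 59, 66, 75, 82]

Sorted: [1, 28, 48, 58, 59, 66, 75, 82]


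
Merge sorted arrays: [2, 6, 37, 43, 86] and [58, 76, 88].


Take 2 from A
Take 6 from A
Take 37 from A
Take 43 from A
Take 58 from B
Take 76 from B
Take 86 from A

Merged: [2, 6, 37, 43, 58, 76, 86, 88]


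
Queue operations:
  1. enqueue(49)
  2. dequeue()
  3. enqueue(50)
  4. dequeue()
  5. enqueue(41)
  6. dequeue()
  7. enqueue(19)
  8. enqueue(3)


enqueue(49) -> [49]
dequeue()->49, []
enqueue(50) -> [50]
dequeue()->50, []
enqueue(41) -> [41]
dequeue()->41, []
enqueue(19) -> [19]
enqueue(3) -> [19, 3]

Final queue: [19, 3]


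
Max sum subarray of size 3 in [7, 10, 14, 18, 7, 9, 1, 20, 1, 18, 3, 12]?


[0:3]: 31
[1:4]: 42
[2:5]: 39
[3:6]: 34
[4:7]: 17
[5:8]: 30
[6:9]: 22
[7:10]: 39
[8:11]: 22
[9:12]: 33

Max: 42 at [1:4]


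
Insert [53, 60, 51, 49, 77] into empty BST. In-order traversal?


Insert 53: root
Insert 60: R from 53
Insert 51: L from 53
Insert 49: L from 53 -> L from 51
Insert 77: R from 53 -> R from 60

In-order: [49, 51, 53, 60, 77]


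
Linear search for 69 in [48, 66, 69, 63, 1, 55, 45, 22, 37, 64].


i=0: 48!=69
i=1: 66!=69
i=2: 69==69 found!

Found at 2, 3 comps


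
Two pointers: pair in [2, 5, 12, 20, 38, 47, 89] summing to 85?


lo=0(2)+hi=6(89)=91
lo=0(2)+hi=5(47)=49
lo=1(5)+hi=5(47)=52
lo=2(12)+hi=5(47)=59
lo=3(20)+hi=5(47)=67
lo=4(38)+hi=5(47)=85

Yes: 38+47=85


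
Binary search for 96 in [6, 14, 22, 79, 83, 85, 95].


Step 1: lo=0, hi=6, mid=3, val=79
Step 2: lo=4, hi=6, mid=5, val=85
Step 3: lo=6, hi=6, mid=6, val=95

Not found


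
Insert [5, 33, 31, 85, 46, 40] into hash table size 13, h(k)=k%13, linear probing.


Insert 5: h=5 -> slot 5
Insert 33: h=7 -> slot 7
Insert 31: h=5, 1 probes -> slot 6
Insert 85: h=7, 1 probes -> slot 8
Insert 46: h=7, 2 probes -> slot 9
Insert 40: h=1 -> slot 1

Table: [None, 40, None, None, None, 5, 31, 33, 85, 46, None, None, None]


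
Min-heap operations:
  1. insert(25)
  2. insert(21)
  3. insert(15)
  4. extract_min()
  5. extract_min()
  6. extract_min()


insert(25) -> [25]
insert(21) -> [21, 25]
insert(15) -> [15, 25, 21]
extract_min()->15, [21, 25]
extract_min()->21, [25]
extract_min()->25, []

Final heap: []


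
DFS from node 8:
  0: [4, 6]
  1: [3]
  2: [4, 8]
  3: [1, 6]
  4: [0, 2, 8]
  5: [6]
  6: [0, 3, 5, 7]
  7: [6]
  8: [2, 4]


Visit 8, push [4, 2]
Visit 2, push [4]
Visit 4, push [0]
Visit 0, push [6]
Visit 6, push [7, 5, 3]
Visit 3, push [1]
Visit 1, push []
Visit 5, push []
Visit 7, push []

DFS order: [8, 2, 4, 0, 6, 3, 1, 5, 7]


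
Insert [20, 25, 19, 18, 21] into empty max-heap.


Insert 20: [20]
Insert 25: [25, 20]
Insert 19: [25, 20, 19]
Insert 18: [25, 20, 19, 18]
Insert 21: [25, 21, 19, 18, 20]

Final heap: [25, 21, 19, 18, 20]
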